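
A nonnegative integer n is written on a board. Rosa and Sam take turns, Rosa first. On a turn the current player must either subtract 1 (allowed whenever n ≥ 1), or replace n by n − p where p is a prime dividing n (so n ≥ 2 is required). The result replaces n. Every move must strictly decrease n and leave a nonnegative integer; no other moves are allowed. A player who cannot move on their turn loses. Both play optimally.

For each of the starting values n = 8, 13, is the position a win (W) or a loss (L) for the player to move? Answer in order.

Use the standard recursion: the mover loses at a terminal position; elsewhere, the mover wins exactly when some move hands the opponent an L position.
n=0: no move → L
n=1: can move to 0, which is L ⇒ W
n=2: can move to 0, which is L ⇒ W
n=3: can move to 0, which is L ⇒ W
n=4: moves to 2(W), 3(W); every one is W ⇒ L
n=5: can move to 0, which is L ⇒ W
n=6: can move to 4, which is L ⇒ W
n=7: can move to 0, which is L ⇒ W
n=8: moves to 6(W), 7(W); every one is W ⇒ L
n=9: can move to 8, which is L ⇒ W
n=10: can move to 8, which is L ⇒ W
n=11: can move to 0, which is L ⇒ W
n=12: moves to 9(W), 10(W), 11(W); every one is W ⇒ L
n=13: can move to 0, which is L ⇒ W

8: L, 13: W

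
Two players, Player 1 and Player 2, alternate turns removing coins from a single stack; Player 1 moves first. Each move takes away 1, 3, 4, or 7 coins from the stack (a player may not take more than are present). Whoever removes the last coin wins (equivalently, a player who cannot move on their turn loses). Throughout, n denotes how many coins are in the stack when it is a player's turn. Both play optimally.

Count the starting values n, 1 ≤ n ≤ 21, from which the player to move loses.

5

Compute win/loss labels from the base case upward. A position with no move is L. Any other position is W if it can reach an L in one move, else L.
n=0: no move → L
n=1: W (go to 0, an L position)
n=2: L (sole option 1(W) is W)
n=3: W (go to 2, an L position)
n=4: W (go to 0, an L position)
n=5: W (go to 2, an L position)
n=6: W (go to 2, an L position)
n=7: W (go to 0, an L position)
n=8: L (options 7(W), 5(W), 4(W), 1(W) are all W)
n=9: W (go to 8, an L position)
n=10: L (options 9(W), 7(W), 6(W), 3(W) are all W)
n=11: W (go to 10, an L position)
n=12: W (go to 8, an L position)
n=13: W (go to 10, an L position)
n=14: W (go to 10, an L position)
n=15: W (go to 8, an L position)
n=16: L (options 15(W), 13(W), 12(W), 9(W) are all W)
n=17: W (go to 16, an L position)
n=18: L (options 17(W), 15(W), 14(W), 11(W) are all W)
n=19: W (go to 18, an L position)
n=20: W (go to 16, an L position)
n=21: W (go to 18, an L position)
L entries with 1 ≤ n ≤ 21 (n=0 is outside the asked range and is not counted): n = 2, 8, 10, 16, 18; that makes 5.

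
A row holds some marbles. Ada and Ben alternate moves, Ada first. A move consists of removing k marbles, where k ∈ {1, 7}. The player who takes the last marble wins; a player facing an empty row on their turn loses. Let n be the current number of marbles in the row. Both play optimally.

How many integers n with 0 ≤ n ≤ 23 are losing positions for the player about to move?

Use the standard recursion: the mover loses at a terminal position; elsewhere, the mover wins exactly when some move hands the opponent an L position.
n=0: no move → L
n=1: reaches L-position 0 → W
n=2: only reaches 1(W), which is W → L
n=3: reaches L-position 2 → W
n=4: only reaches 3(W), which is W → L
n=5: reaches L-position 4 → W
n=6: only reaches 5(W), which is W → L
n=7: reaches L-position 6 → W
n=8: only reaches 7(W), 1(W), all W → L
n=9: reaches L-position 8 → W
n=10: only reaches 9(W), 3(W), all W → L
n=11: reaches L-position 10 → W
n=12: only reaches 11(W), 5(W), all W → L
n=13: reaches L-position 12 → W
n=14: only reaches 13(W), 7(W), all W → L
n=15: reaches L-position 14 → W
n=16: only reaches 15(W), 9(W), all W → L
n=17: reaches L-position 16 → W
n=18: only reaches 17(W), 11(W), all W → L
n=19: reaches L-position 18 → W
n=20: only reaches 19(W), 13(W), all W → L
n=21: reaches L-position 20 → W
n=22: only reaches 21(W), 15(W), all W → L
n=23: reaches L-position 22 → W
L entries with 0 ≤ n ≤ 23: n = 0, 2, 4, 6, 8, 10, 12, 14, 16, 18, 20, 22; that makes 12.

12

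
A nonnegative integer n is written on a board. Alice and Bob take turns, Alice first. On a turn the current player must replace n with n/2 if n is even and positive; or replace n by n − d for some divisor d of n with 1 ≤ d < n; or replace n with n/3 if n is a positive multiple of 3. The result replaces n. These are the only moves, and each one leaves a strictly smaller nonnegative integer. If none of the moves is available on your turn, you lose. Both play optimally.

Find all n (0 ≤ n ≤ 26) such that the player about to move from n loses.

0, 1, 4, 7, 9, 11, 13, 15, 17, 19, 23, 25

Compute win/loss labels from the base case upward. A position with no move is L. Any other position is W if it can reach an L in one move, else L.
n=0: no move → L
n=1: no move → L
n=2: can move to 1, which is L ⇒ W
n=3: can move to 1, which is L ⇒ W
n=4: moves to 2(W), 3(W); every one is W ⇒ L
n=5: can move to 4, which is L ⇒ W
n=6: can move to 4, which is L ⇒ W
n=7: the only move is to 6(W), a W ⇒ L
n=8: can move to 4, which is L ⇒ W
n=9: moves to 3(W), 6(W), 8(W); every one is W ⇒ L
n=10: can move to 9, which is L ⇒ W
n=11: the only move is to 10(W), a W ⇒ L
n=12: can move to 4, which is L ⇒ W
n=13: the only move is to 12(W), a W ⇒ L
n=14: can move to 7, which is L ⇒ W
n=15: moves to 5(W), 10(W), 12(W), 14(W); every one is W ⇒ L
n=16: can move to 15, which is L ⇒ W
n=17: the only move is to 16(W), a W ⇒ L
n=18: can move to 9, which is L ⇒ W
n=19: the only move is to 18(W), a W ⇒ L
n=20: can move to 15, which is L ⇒ W
n=21: can move to 7, which is L ⇒ W
n=22: can move to 11, which is L ⇒ W
n=23: the only move is to 22(W), a W ⇒ L
n=24: can move to 23, which is L ⇒ W
n=25: moves to 20(W), 24(W); every one is W ⇒ L
n=26: can move to 13, which is L ⇒ W
The losing starting values of n are exactly the entries labelled L in this table (12 of them).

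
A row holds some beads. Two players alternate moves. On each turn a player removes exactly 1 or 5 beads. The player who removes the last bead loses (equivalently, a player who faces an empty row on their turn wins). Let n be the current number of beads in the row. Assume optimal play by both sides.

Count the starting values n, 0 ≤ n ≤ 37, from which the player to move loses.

19

Build the W/L table. Terminal = W. A non-terminal position is W if it has a move to some L; otherwise it is L.
n=0: no move; the opponent has just taken the last bead and therefore loses → W
n=1: only reaches 0(W), which is W → L
n=2: reaches L-position 1 → W
n=3: only reaches 2(W), which is W → L
n=4: reaches L-position 3 → W
n=5: only reaches 4(W), 0(W), all W → L
n=6: reaches L-position 5 → W
n=7: only reaches 6(W), 2(W), all W → L
n=8: reaches L-position 7 → W
n=9: only reaches 8(W), 4(W), all W → L
n=10: reaches L-position 9 → W
n=11: only reaches 10(W), 6(W), all W → L
n=12: reaches L-position 11 → W
n=13: only reaches 12(W), 8(W), all W → L
n=14: reaches L-position 13 → W
n=15: only reaches 14(W), 10(W), all W → L
n=16: reaches L-position 15 → W
n=17: only reaches 16(W), 12(W), all W → L
n=18: reaches L-position 17 → W
n=19: only reaches 18(W), 14(W), all W → L
n=20: reaches L-position 19 → W
n=21: only reaches 20(W), 16(W), all W → L
n=22: reaches L-position 21 → W
n=23: only reaches 22(W), 18(W), all W → L
n=24: reaches L-position 23 → W
n=25: only reaches 24(W), 20(W), all W → L
n=26: reaches L-position 25 → W
n=27: only reaches 26(W), 22(W), all W → L
n=28: reaches L-position 27 → W
n=29: only reaches 28(W), 24(W), all W → L
n=30: reaches L-position 29 → W
n=31: only reaches 30(W), 26(W), all W → L
n=32: reaches L-position 31 → W
n=33: only reaches 32(W), 28(W), all W → L
n=34: reaches L-position 33 → W
n=35: only reaches 34(W), 30(W), all W → L
n=36: reaches L-position 35 → W
n=37: only reaches 36(W), 32(W), all W → L
L entries with 0 ≤ n ≤ 37: n = 1, 3, 5, 7, 9, 11, 13, 15, 17, 19, 21, 23, 25, 27, 29, 31, 33, 35, 37; that makes 19.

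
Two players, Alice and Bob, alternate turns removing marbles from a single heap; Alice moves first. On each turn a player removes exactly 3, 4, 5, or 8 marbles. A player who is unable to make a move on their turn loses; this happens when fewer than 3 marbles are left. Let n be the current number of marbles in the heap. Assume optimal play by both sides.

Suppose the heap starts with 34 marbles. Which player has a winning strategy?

Bob wins.

Positions with no move are L. A position that does have a move is losing for the player to move precisely when every available move leads to a winning position for the opponent. Fill in the labels:
n=0: no move → L
n=1: no move → L
n=2: no move → L
n=3: can move to 0, which is L ⇒ W
n=4: can move to 1, which is L ⇒ W
n=5: can move to 2, which is L ⇒ W
n=6: can move to 2, which is L ⇒ W
n=7: can move to 2, which is L ⇒ W
n=8: can move to 0, which is L ⇒ W
n=9: can move to 1, which is L ⇒ W
n=10: can move to 2, which is L ⇒ W
n=11: moves to 8(W), 7(W), 6(W), 3(W); every one is W ⇒ L
n=12: moves to 9(W), 8(W), 7(W), 4(W); every one is W ⇒ L
n=13: moves to 10(W), 9(W), 8(W), 5(W); every one is W ⇒ L
n=14: can move to 11, which is L ⇒ W
n=15: can move to 12, which is L ⇒ W
n=16: can move to 13, which is L ⇒ W
n=17: can move to 13, which is L ⇒ W
n=18: can move to 13, which is L ⇒ W
n=19: can move to 11, which is L ⇒ W
n=20: can move to 12, which is L ⇒ W
n=21: can move to 13, which is L ⇒ W
n=22: moves to 19(W), 18(W), 17(W), 14(W); every one is W ⇒ L
n=23: moves to 20(W), 19(W), 18(W), 15(W); every one is W ⇒ L
n=24: moves to 21(W), 20(W), 19(W), 16(W); every one is W ⇒ L
n=25: can move to 22, which is L ⇒ W
n=26: can move to 23, which is L ⇒ W
n=27: can move to 24, which is L ⇒ W
n=28: can move to 24, which is L ⇒ W
n=29: can move to 24, which is L ⇒ W
n=30: can move to 22, which is L ⇒ W
n=31: can move to 23, which is L ⇒ W
n=32: can move to 24, which is L ⇒ W
n=33: moves to 30(W), 29(W), 28(W), 25(W); every one is W ⇒ L
n=34: moves to 31(W), 30(W), 29(W), 26(W); every one is W ⇒ L
The starting position 34 is L: whatever Alice does, the opponent receives a W position.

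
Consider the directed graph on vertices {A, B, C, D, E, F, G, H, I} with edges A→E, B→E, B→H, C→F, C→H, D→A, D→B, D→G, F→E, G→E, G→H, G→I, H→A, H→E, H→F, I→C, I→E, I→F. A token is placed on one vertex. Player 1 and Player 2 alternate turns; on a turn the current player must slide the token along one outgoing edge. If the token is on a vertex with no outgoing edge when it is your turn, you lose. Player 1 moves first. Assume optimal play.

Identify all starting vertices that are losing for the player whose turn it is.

Build the W/L table. Terminal = L. A non-terminal position is W if it has a move to some L; otherwise it is L.
Every edge goes from a vertex to one that appears earlier in the order E, A, F, H, C, I, B, G, D, so processing vertices in that order labels each vertex after all of its successors.
E: no outgoing edge → L
A: →E(L), so W
F: →E(L), so W
H: →E(L), so W
C: →H(W), F(W) — all W, so L
I: →C(L), so W
B: →E(L), so W
G: →E(L), so W
D: →G(W), B(W), A(W) — all W, so L
Reading off the rows marked L gives the requested list; there are 3 such vertices.

C, D, E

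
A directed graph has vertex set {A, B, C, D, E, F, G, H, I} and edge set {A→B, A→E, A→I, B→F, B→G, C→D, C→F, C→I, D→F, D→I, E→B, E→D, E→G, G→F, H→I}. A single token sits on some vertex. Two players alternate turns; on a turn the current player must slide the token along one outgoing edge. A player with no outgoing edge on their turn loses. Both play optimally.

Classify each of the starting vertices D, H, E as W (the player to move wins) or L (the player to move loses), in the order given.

D: W, H: W, E: L

Compute win/loss labels from the base case upward. A position with no move is L. Any other position is W if it can reach an L in one move, else L.
Every edge goes from a vertex to one that appears earlier in the order I, F, D, G, B, C, E, A, H, so processing vertices in that order labels each vertex after all of its successors.
I: no outgoing edge → L
F: no outgoing edge → L
D: →F(L), so W
G: →F(L), so W
B: →F(L), so W
C: →F(L), so W
E: →B(W), G(W), D(W) — all W, so L
A: →E(L), so W
H: →I(L), so W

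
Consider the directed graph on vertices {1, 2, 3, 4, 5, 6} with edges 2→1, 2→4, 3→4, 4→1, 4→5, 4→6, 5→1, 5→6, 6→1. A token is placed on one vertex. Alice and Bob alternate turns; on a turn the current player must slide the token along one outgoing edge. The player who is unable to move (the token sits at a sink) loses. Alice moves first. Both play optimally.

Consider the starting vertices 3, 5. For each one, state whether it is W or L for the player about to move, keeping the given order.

3: L, 5: W

Compute win/loss labels from the base case upward. A position with no move is L. Any other position is W if it can reach an L in one move, else L.
Every edge goes from a vertex to one that appears earlier in the order 1, 6, 5, 4, 3, 2, so processing vertices in that order labels each vertex after all of its successors.
1: no outgoing edge → L
6: reaches L-position 1 → W
5: reaches L-position 1 → W
4: reaches L-position 1 → W
3: only reaches 4(W), which is W → L
2: reaches L-position 1 → W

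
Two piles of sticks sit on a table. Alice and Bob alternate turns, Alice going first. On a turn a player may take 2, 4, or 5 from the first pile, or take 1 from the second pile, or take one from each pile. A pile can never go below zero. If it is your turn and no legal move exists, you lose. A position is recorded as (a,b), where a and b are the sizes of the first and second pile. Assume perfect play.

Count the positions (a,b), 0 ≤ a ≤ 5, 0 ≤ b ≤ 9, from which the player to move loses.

20

Compute win/loss labels from the base case upward. A position with no move is L. Any other position is W if it can reach an L in one move, else L.
Every move lowers a or b (never raises either), so fill the grid row by row in increasing a, and left to right within a row: each cell's successors are then already labelled.
      b=0  b=1  b=2  b=3  b=4  b=5  b=6  b=7  b=8  b=9
a=0:    L    W    L    W    L    W    L    W    L    W
a=1:    L    W    L    W    L    W    L    W    L    W
a=2:    W    W    W    W    W    W    W    W    W    W
a=3:    W    L    W    L    W    L    W    L    W    L
a=4:    W    L    W    L    W    L    W    L    W    L
a=5:    W    W    W    W    W    W    W    W    W    W
Cells with no legal move (terminal, hence L): (0,0), (1,0).
The remaining L cells, each justified by listing all of its moves:
(0,2): L (sole option (0,1)(W) is W)
(0,4): L (sole option (0,3)(W) is W)
(0,6): L (sole option (0,5)(W) is W)
(0,8): L (sole option (0,7)(W) is W)
(1,2): L (options (1,1)(W), (0,1)(W) are all W)
(1,4): L (options (1,3)(W), (0,3)(W) are all W)
(1,6): L (options (1,5)(W), (0,5)(W) are all W)
(1,8): L (options (1,7)(W), (0,7)(W) are all W)
(3,1): L (options (1,1)(W), (3,0)(W), (2,0)(W) are all W)
(3,3): L (options (1,3)(W), (3,2)(W), (2,2)(W) are all W)
(3,5): L (options (1,5)(W), (3,4)(W), (2,4)(W) are all W)
(3,7): L (options (1,7)(W), (3,6)(W), (2,6)(W) are all W)
(3,9): L (options (1,9)(W), (3,8)(W), (2,8)(W) are all W)
(4,1): L (options (2,1)(W), (0,1)(W), (4,0)(W), (3,0)(W) are all W)
(4,3): L (options (2,3)(W), (0,3)(W), (4,2)(W), (3,2)(W) are all W)
(4,5): L (options (2,5)(W), (0,5)(W), (4,4)(W), (3,4)(W) are all W)
(4,7): L (options (2,7)(W), (0,7)(W), (4,6)(W), (3,6)(W) are all W)
(4,9): L (options (2,9)(W), (0,9)(W), (4,8)(W), (3,8)(W) are all W)
Every other cell has at least one move into one of the L cells above, so it is W.
L cells per row: a=0: 5, a=1: 5, a=2: 0, a=3: 5, a=4: 5, a=5: 0; total 20.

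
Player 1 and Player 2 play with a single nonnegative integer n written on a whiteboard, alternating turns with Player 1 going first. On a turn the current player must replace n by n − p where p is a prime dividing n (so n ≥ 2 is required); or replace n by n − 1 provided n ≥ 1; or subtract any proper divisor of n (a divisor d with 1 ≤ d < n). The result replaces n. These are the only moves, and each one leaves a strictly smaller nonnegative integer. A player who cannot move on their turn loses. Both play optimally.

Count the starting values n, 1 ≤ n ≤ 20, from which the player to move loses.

4

Work bottom-up. With no move the player to move loses. Otherwise the position is W if at least one move leads to an L position for the opponent, and L if every move leads to a W.
n=0: no move → L
n=1: reaches L-position 0 → W
n=2: reaches L-position 0 → W
n=3: reaches L-position 0 → W
n=4: only reaches 2(W), 3(W), all W → L
n=5: reaches L-position 0 → W
n=6: reaches L-position 4 → W
n=7: reaches L-position 0 → W
n=8: reaches L-position 4 → W
n=9: only reaches 6(W), 8(W), all W → L
n=10: reaches L-position 9 → W
n=11: reaches L-position 0 → W
n=12: reaches L-position 9 → W
n=13: reaches L-position 0 → W
n=14: only reaches 7(W), 12(W), 13(W), all W → L
n=15: reaches L-position 14 → W
n=16: reaches L-position 14 → W
n=17: reaches L-position 0 → W
n=18: reaches L-position 9 → W
n=19: reaches L-position 0 → W
n=20: only reaches 10(W), 15(W), 16(W), 18(W), 19(W), all W → L
L entries with 1 ≤ n ≤ 20 (n=0 is outside the asked range and is not counted): n = 4, 9, 14, 20; that makes 4.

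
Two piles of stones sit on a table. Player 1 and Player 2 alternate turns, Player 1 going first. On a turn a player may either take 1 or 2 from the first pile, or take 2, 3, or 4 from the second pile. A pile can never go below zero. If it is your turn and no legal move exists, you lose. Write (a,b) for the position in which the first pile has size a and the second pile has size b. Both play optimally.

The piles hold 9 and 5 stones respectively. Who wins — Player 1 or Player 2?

Player 1 wins.

Label each position W (a win for the player to move) or L (a loss). A position with no legal move is L; any other position is W exactly when some move reaches an L, and L when every move reaches a W.
No move ever increases a pile, so every position that can arise here has a ≤ 9 and b ≤ 5; it is enough to label the cells with 0 ≤ a ≤ 9 and 0 ≤ b ≤ 5.
Every move lowers a or b (never raises either), so fill the grid row by row in increasing a, and left to right within a row: each cell's successors are then already labelled.
      b=0  b=1  b=2  b=3  b=4  b=5
a=0:    L    L    W    W    W    W
a=1:    W    W    L    L    W    W
a=2:    W    W    W    W    L    L
a=3:    L    L    W    W    W    W
a=4:    W    W    L    L    W    W
a=5:    W    W    W    W    L    L
a=6:    L    L    W    W    W    W
a=7:    W    W    L    L    W    W
a=8:    W    W    W    W    L    L
a=9:    L    L    W    W    W    W
Cells with no legal move (terminal, hence L): (0,0), (0,1).
The remaining L cells, each justified by listing all of its moves:
(1,2): only reaches (0,2)(W), (1,0)(W), all W → L
(1,3): only reaches (0,3)(W), (1,1)(W), (1,0)(W), all W → L
(2,4): only reaches (1,4)(W), (0,4)(W), (2,2)(W), (2,1)(W), (2,0)(W), all W → L
(2,5): only reaches (1,5)(W), (0,5)(W), (2,3)(W), (2,2)(W), (2,1)(W), all W → L
(3,0): only reaches (2,0)(W), (1,0)(W), all W → L
(3,1): only reaches (2,1)(W), (1,1)(W), all W → L
(4,2): only reaches (3,2)(W), (2,2)(W), (4,0)(W), all W → L
(4,3): only reaches (3,3)(W), (2,3)(W), (4,1)(W), (4,0)(W), all W → L
(5,4): only reaches (4,4)(W), (3,4)(W), (5,2)(W), (5,1)(W), (5,0)(W), all W → L
(5,5): only reaches (4,5)(W), (3,5)(W), (5,3)(W), (5,2)(W), (5,1)(W), all W → L
(6,0): only reaches (5,0)(W), (4,0)(W), all W → L
(6,1): only reaches (5,1)(W), (4,1)(W), all W → L
(7,2): only reaches (6,2)(W), (5,2)(W), (7,0)(W), all W → L
(7,3): only reaches (6,3)(W), (5,3)(W), (7,1)(W), (7,0)(W), all W → L
(8,4): only reaches (7,4)(W), (6,4)(W), (8,2)(W), (8,1)(W), (8,0)(W), all W → L
(8,5): only reaches (7,5)(W), (6,5)(W), (8,3)(W), (8,2)(W), (8,1)(W), all W → L
(9,0): only reaches (8,0)(W), (7,0)(W), all W → L
(9,1): only reaches (8,1)(W), (7,1)(W), all W → L
Every other cell has at least one move into one of the L cells above, so it is W.
The starting position (9,5) is W: Player 1 should move to (8,5), handing over an L position.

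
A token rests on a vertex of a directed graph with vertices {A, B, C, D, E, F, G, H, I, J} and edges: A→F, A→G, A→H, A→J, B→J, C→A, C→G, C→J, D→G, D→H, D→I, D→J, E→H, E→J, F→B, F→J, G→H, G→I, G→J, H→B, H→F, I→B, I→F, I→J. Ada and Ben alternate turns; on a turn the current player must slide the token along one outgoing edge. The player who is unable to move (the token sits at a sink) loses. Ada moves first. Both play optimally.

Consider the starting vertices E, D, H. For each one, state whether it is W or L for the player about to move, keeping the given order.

E: W, D: W, H: L

Use the standard recursion: the mover loses at a terminal position; elsewhere, the mover wins exactly when some move hands the opponent an L position.
Every edge goes from a vertex to one that appears earlier in the order J, B, F, H, I, G, A, D, E, C, so processing vertices in that order labels each vertex after all of its successors.
J: no outgoing edge → L
B: W (go to J, an L position)
F: W (go to J, an L position)
H: L (options F(W), B(W) are all W)
I: W (go to J, an L position)
G: W (go to H, an L position)
A: W (go to H, an L position)
D: W (go to H, an L position)
E: W (go to H, an L position)
C: W (go to J, an L position)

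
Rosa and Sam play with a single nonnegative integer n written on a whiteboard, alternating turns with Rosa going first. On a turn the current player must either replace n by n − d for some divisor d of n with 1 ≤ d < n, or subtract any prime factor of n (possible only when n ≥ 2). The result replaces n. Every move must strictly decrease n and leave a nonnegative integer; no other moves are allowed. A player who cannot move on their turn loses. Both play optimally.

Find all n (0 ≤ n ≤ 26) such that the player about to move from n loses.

Build the W/L table. Terminal = L. A non-terminal position is W if it has a move to some L; otherwise it is L.
n=0: no move → L
n=1: no move → L
n=2: W (go to 0, an L position)
n=3: W (go to 0, an L position)
n=4: L (options 2(W), 3(W) are all W)
n=5: W (go to 0, an L position)
n=6: W (go to 4, an L position)
n=7: W (go to 0, an L position)
n=8: W (go to 4, an L position)
n=9: L (options 6(W), 8(W) are all W)
n=10: W (go to 9, an L position)
n=11: W (go to 0, an L position)
n=12: W (go to 9, an L position)
n=13: W (go to 0, an L position)
n=14: L (options 7(W), 12(W), 13(W) are all W)
n=15: W (go to 14, an L position)
n=16: W (go to 14, an L position)
n=17: W (go to 0, an L position)
n=18: W (go to 9, an L position)
n=19: W (go to 0, an L position)
n=20: L (options 10(W), 15(W), 16(W), 18(W), 19(W) are all W)
n=21: W (go to 14, an L position)
n=22: W (go to 20, an L position)
n=23: W (go to 0, an L position)
n=24: W (go to 20, an L position)
n=25: W (go to 20, an L position)
n=26: L (options 13(W), 24(W), 25(W) are all W)
Reading off the rows marked L gives the requested list; there are 7 such values of n.

0, 1, 4, 9, 14, 20, 26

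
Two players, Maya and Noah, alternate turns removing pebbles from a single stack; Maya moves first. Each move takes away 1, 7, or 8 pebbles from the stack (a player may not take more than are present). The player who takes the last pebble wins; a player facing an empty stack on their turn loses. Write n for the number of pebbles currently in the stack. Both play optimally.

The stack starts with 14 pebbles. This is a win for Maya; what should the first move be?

Remove 8, leaving 6.

Label each position W (a win for the player to move) or L (a loss). A position with no legal move is L; any other position is W exactly when some move reaches an L, and L when every move reaches a W.
n=0: no move → L
n=1: W (go to 0, an L position)
n=2: L (sole option 1(W) is W)
n=3: W (go to 2, an L position)
n=4: L (sole option 3(W) is W)
n=5: W (go to 4, an L position)
n=6: L (sole option 5(W) is W)
n=7: W (go to 6, an L position)
n=8: W (go to 0, an L position)
n=9: W (go to 2, an L position)
n=10: W (go to 2, an L position)
n=11: W (go to 4, an L position)
n=12: W (go to 4, an L position)
n=13: W (go to 6, an L position)
n=14: W (go to 6, an L position)
From 14, the L positions reachable in one move are: 6.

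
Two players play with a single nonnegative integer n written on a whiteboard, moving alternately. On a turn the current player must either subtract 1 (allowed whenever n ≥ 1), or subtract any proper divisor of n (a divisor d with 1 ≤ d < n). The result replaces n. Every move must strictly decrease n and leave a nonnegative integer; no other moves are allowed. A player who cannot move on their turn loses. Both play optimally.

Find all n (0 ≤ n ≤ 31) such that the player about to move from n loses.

0, 2, 5, 7, 9, 11, 13, 15, 17, 19, 21, 23, 25, 27, 29, 31

Classify positions by backward induction: terminal positions (no move available) are L. From any other position, the mover wins iff some move reaches an L.
n=0: no move → L
n=1: reaches L-position 0 → W
n=2: only reaches 1(W), which is W → L
n=3: reaches L-position 2 → W
n=4: reaches L-position 2 → W
n=5: only reaches 4(W), which is W → L
n=6: reaches L-position 5 → W
n=7: only reaches 6(W), which is W → L
n=8: reaches L-position 7 → W
n=9: only reaches 6(W), 8(W), all W → L
n=10: reaches L-position 5 → W
n=11: only reaches 10(W), which is W → L
n=12: reaches L-position 9 → W
n=13: only reaches 12(W), which is W → L
n=14: reaches L-position 7 → W
n=15: only reaches 10(W), 12(W), 14(W), all W → L
n=16: reaches L-position 15 → W
n=17: only reaches 16(W), which is W → L
n=18: reaches L-position 9 → W
n=19: only reaches 18(W), which is W → L
n=20: reaches L-position 15 → W
n=21: only reaches 14(W), 18(W), 20(W), all W → L
n=22: reaches L-position 11 → W
n=23: only reaches 22(W), which is W → L
n=24: reaches L-position 21 → W
n=25: only reaches 20(W), 24(W), all W → L
n=26: reaches L-position 13 → W
n=27: only reaches 18(W), 24(W), 26(W), all W → L
n=28: reaches L-position 21 → W
n=29: only reaches 28(W), which is W → L
n=30: reaches L-position 15 → W
n=31: only reaches 30(W), which is W → L
Reading off the rows marked L gives the requested list; there are 16 such values of n.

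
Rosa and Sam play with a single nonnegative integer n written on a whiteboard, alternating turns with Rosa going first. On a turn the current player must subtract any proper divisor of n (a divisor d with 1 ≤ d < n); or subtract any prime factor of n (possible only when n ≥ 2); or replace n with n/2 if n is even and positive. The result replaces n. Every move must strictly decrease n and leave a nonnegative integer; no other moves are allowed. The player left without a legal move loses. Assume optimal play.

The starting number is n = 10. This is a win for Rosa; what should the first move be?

Build the W/L table. Terminal = L. A non-terminal position is W if it has a move to some L; otherwise it is L.
n=0: no move → L
n=1: no move → L
n=2: can move to 0, which is L ⇒ W
n=3: can move to 0, which is L ⇒ W
n=4: moves to 2(W), 3(W); every one is W ⇒ L
n=5: can move to 0, which is L ⇒ W
n=6: can move to 4, which is L ⇒ W
n=7: can move to 0, which is L ⇒ W
n=8: can move to 4, which is L ⇒ W
n=9: moves to 6(W), 8(W); every one is W ⇒ L
n=10: can move to 9, which is L ⇒ W
From 10, the L positions reachable in one move are: 9.

Move to 9.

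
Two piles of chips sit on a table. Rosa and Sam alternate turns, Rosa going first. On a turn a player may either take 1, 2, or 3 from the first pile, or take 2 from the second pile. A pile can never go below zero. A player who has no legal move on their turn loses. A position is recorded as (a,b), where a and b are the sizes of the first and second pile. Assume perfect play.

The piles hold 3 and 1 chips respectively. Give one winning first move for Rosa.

Move to (0,1).

Classify positions by backward induction: terminal positions (no move available) are L. From any other position, the mover wins iff some move reaches an L.
No move ever increases a pile, so every position that can arise here has a ≤ 3 and b ≤ 1; it is enough to label the cells with 0 ≤ a ≤ 3 and 0 ≤ b ≤ 1.
Every move lowers a or b (never raises either), so fill the grid row by row in increasing a, and left to right within a row: each cell's successors are then already labelled.
      b=0  b=1
a=0:    L    L
a=1:    W    W
a=2:    W    W
a=3:    W    W
Cells with no legal move (terminal, hence L): (0,0), (0,1).
Every other cell has at least one move into one of the L cells above, so it is W.
From (3,1), the L positions reachable in one move are: (0,1).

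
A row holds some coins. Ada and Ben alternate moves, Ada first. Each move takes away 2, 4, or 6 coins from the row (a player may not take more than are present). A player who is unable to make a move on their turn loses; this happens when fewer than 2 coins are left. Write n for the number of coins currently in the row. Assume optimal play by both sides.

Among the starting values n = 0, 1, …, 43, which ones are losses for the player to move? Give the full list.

0, 1, 8, 9, 16, 17, 24, 25, 32, 33, 40, 41

Positions with no move are L. A position that does have a move is losing for the player to move precisely when every available move leads to a winning position for the opponent. Fill in the labels:
n=0: no move → L
n=1: no move → L
n=2: →0(L), so W
n=3: →1(L), so W
n=4: →0(L), so W
n=5: →1(L), so W
n=6: →0(L), so W
n=7: →1(L), so W
n=8: →6(W), 4(W), 2(W) — all W, so L
n=9: →7(W), 5(W), 3(W) — all W, so L
n=10: →8(L), so W
n=11: →9(L), so W
n=12: →8(L), so W
n=13: →9(L), so W
n=14: →8(L), so W
n=15: →9(L), so W
n=16: →14(W), 12(W), 10(W) — all W, so L
n=17: →15(W), 13(W), 11(W) — all W, so L
n=18: →16(L), so W
n=19: →17(L), so W
n=20: →16(L), so W
n=21: →17(L), so W
n=22: →16(L), so W
n=23: →17(L), so W
n=24: →22(W), 20(W), 18(W) — all W, so L
n=25: →23(W), 21(W), 19(W) — all W, so L
n=26: →24(L), so W
n=27: →25(L), so W
n=28: →24(L), so W
n=29: →25(L), so W
n=30: →24(L), so W
n=31: →25(L), so W
n=32: →30(W), 28(W), 26(W) — all W, so L
n=33: →31(W), 29(W), 27(W) — all W, so L
n=34: →32(L), so W
n=35: →33(L), so W
n=36: →32(L), so W
n=37: →33(L), so W
n=38: →32(L), so W
n=39: →33(L), so W
n=40: →38(W), 36(W), 34(W) — all W, so L
n=41: →39(W), 37(W), 35(W) — all W, so L
n=42: →40(L), so W
n=43: →41(L), so W
The losing starting values of n are exactly the entries labelled L in this table (12 of them).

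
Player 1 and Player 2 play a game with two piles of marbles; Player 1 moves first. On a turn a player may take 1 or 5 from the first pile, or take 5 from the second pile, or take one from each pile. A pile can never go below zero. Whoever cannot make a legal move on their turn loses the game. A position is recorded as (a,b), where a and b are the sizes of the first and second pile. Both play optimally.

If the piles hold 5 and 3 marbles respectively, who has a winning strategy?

Classify positions by backward induction: terminal positions (no move available) are L. From any other position, the mover wins iff some move reaches an L.
No move ever increases a pile, so every position that can arise here has a ≤ 5 and b ≤ 3; it is enough to label the cells with 0 ≤ a ≤ 5 and 0 ≤ b ≤ 3.
Every move lowers a or b (never raises either), so fill the grid row by row in increasing a, and left to right within a row: each cell's successors are then already labelled.
      b=0  b=1  b=2  b=3
a=0:    L    L    L    L
a=1:    W    W    W    W
a=2:    L    L    L    L
a=3:    W    W    W    W
a=4:    L    L    L    L
a=5:    W    W    W    W
Cells with no legal move (terminal, hence L): (0,0), (0,1), (0,2), (0,3).
The remaining L cells, each justified by listing all of its moves:
(2,0): the only move is to (1,0)(W), a W ⇒ L
(2,1): moves to (1,1)(W), (1,0)(W); every one is W ⇒ L
(2,2): moves to (1,2)(W), (1,1)(W); every one is W ⇒ L
(2,3): moves to (1,3)(W), (1,2)(W); every one is W ⇒ L
(4,0): the only move is to (3,0)(W), a W ⇒ L
(4,1): moves to (3,1)(W), (3,0)(W); every one is W ⇒ L
(4,2): moves to (3,2)(W), (3,1)(W); every one is W ⇒ L
(4,3): moves to (3,3)(W), (3,2)(W); every one is W ⇒ L
Every other cell has at least one move into one of the L cells above, so it is W.
The starting position (5,3) is W: Player 1 should move to (4,3), handing over an L position.

Player 1 wins.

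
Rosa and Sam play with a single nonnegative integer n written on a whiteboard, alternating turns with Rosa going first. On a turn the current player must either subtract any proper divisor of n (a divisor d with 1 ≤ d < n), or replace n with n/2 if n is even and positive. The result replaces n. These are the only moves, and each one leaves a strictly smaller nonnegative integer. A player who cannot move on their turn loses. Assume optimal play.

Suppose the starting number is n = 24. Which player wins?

Classify positions by backward induction: terminal positions (no move available) are L. From any other position, the mover wins iff some move reaches an L.
n=0: no move → L
n=1: no move → L
n=2: reaches L-position 1 → W
n=3: only reaches 2(W), which is W → L
n=4: reaches L-position 3 → W
n=5: only reaches 4(W), which is W → L
n=6: reaches L-position 3 → W
n=7: only reaches 6(W), which is W → L
n=8: reaches L-position 7 → W
n=9: only reaches 6(W), 8(W), all W → L
n=10: reaches L-position 5 → W
n=11: only reaches 10(W), which is W → L
n=12: reaches L-position 9 → W
n=13: only reaches 12(W), which is W → L
n=14: reaches L-position 7 → W
n=15: only reaches 10(W), 12(W), 14(W), all W → L
n=16: reaches L-position 15 → W
n=17: only reaches 16(W), which is W → L
n=18: reaches L-position 9 → W
n=19: only reaches 18(W), which is W → L
n=20: reaches L-position 15 → W
n=21: only reaches 14(W), 18(W), 20(W), all W → L
n=22: reaches L-position 11 → W
n=23: only reaches 22(W), which is W → L
n=24: reaches L-position 21 → W
The starting position 24 is W: Rosa should move to 21, handing over an L position.

Rosa wins.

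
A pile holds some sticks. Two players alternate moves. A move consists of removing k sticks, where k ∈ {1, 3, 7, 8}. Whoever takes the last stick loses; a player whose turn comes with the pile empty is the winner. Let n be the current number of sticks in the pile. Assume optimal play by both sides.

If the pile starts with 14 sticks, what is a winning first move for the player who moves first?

Remove 7, leaving 7.

Work bottom-up. With no move the player to move wins. Otherwise the position is W if at least one move leads to an L position for the opponent, and L if every move leads to a W.
n=0: no move; the opponent has just taken the last stick and therefore loses → W
n=1: the only move is to 0(W), a W ⇒ L
n=2: can move to 1, which is L ⇒ W
n=3: moves to 2(W), 0(W); every one is W ⇒ L
n=4: can move to 3, which is L ⇒ W
n=5: moves to 4(W), 2(W); every one is W ⇒ L
n=6: can move to 5, which is L ⇒ W
n=7: moves to 6(W), 4(W), 0(W); every one is W ⇒ L
n=8: can move to 7, which is L ⇒ W
n=9: can move to 1, which is L ⇒ W
n=10: can move to 7, which is L ⇒ W
n=11: can move to 3, which is L ⇒ W
n=12: can move to 5, which is L ⇒ W
n=13: can move to 5, which is L ⇒ W
n=14: can move to 7, which is L ⇒ W
From 14, the L positions reachable in one move are: 7.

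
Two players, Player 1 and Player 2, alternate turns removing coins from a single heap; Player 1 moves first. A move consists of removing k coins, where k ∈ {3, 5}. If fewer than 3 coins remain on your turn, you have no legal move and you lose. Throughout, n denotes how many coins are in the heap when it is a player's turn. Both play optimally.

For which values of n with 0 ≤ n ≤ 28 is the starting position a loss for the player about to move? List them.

0, 1, 2, 8, 9, 10, 16, 17, 18, 24, 25, 26

Classify positions by backward induction: terminal positions (no move available) are L. From any other position, the mover wins iff some move reaches an L.
n=0: no move → L
n=1: no move → L
n=2: no move → L
n=3: W (go to 0, an L position)
n=4: W (go to 1, an L position)
n=5: W (go to 2, an L position)
n=6: W (go to 1, an L position)
n=7: W (go to 2, an L position)
n=8: L (options 5(W), 3(W) are all W)
n=9: L (options 6(W), 4(W) are all W)
n=10: L (options 7(W), 5(W) are all W)
n=11: W (go to 8, an L position)
n=12: W (go to 9, an L position)
n=13: W (go to 10, an L position)
n=14: W (go to 9, an L position)
n=15: W (go to 10, an L position)
n=16: L (options 13(W), 11(W) are all W)
n=17: L (options 14(W), 12(W) are all W)
n=18: L (options 15(W), 13(W) are all W)
n=19: W (go to 16, an L position)
n=20: W (go to 17, an L position)
n=21: W (go to 18, an L position)
n=22: W (go to 17, an L position)
n=23: W (go to 18, an L position)
n=24: L (options 21(W), 19(W) are all W)
n=25: L (options 22(W), 20(W) are all W)
n=26: L (options 23(W), 21(W) are all W)
n=27: W (go to 24, an L position)
n=28: W (go to 25, an L position)
Reading off the rows marked L gives the requested list; there are 12 such values of n.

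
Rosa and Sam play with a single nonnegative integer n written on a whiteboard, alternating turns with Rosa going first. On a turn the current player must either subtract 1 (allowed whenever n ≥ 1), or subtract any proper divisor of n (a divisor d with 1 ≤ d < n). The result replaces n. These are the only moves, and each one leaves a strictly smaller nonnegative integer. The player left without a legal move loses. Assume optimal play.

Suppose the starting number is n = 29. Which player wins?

Sam wins.

Work bottom-up. With no move the player to move loses. Otherwise the position is W if at least one move leads to an L position for the opponent, and L if every move leads to a W.
n=0: no move → L
n=1: →0(L), so W
n=2: →1(W) only, which is W, so L
n=3: →2(L), so W
n=4: →2(L), so W
n=5: →4(W) only, which is W, so L
n=6: →5(L), so W
n=7: →6(W) only, which is W, so L
n=8: →7(L), so W
n=9: →6(W), 8(W) — all W, so L
n=10: →5(L), so W
n=11: →10(W) only, which is W, so L
n=12: →9(L), so W
n=13: →12(W) only, which is W, so L
n=14: →7(L), so W
n=15: →10(W), 12(W), 14(W) — all W, so L
n=16: →15(L), so W
n=17: →16(W) only, which is W, so L
n=18: →9(L), so W
n=19: →18(W) only, which is W, so L
n=20: →15(L), so W
n=21: →14(W), 18(W), 20(W) — all W, so L
n=22: →11(L), so W
n=23: →22(W) only, which is W, so L
n=24: →21(L), so W
n=25: →20(W), 24(W) — all W, so L
n=26: →13(L), so W
n=27: →18(W), 24(W), 26(W) — all W, so L
n=28: →21(L), so W
n=29: →28(W) only, which is W, so L
Every move from 29 reaches a W position, so the mover loses.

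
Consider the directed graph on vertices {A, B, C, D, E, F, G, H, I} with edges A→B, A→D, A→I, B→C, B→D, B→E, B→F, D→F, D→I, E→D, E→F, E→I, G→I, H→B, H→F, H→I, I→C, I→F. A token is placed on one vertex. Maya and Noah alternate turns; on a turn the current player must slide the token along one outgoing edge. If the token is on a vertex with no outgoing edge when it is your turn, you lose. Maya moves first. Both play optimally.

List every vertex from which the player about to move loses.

A, C, F, G

Label each position W (a win for the player to move) or L (a loss). A position with no legal move is L; any other position is W exactly when some move reaches an L, and L when every move reaches a W.
Every edge goes from a vertex to one that appears earlier in the order C, F, I, D, E, B, H, G, A, so processing vertices in that order labels each vertex after all of its successors.
C: no outgoing edge → L
F: no outgoing edge → L
I: →F(L), so W
D: →F(L), so W
E: →F(L), so W
B: →F(L), so W
H: →F(L), so W
G: →I(W) only, which is W, so L
A: →B(W), D(W), I(W) — all W, so L
Reading off the rows marked L gives the requested list; there are 4 such vertices.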